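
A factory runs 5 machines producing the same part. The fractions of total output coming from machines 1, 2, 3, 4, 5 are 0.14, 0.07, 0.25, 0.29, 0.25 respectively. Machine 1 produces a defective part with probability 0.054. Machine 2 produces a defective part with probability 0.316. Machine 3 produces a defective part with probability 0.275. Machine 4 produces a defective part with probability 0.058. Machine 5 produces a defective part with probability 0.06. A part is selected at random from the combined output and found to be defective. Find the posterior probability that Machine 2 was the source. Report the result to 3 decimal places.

Posterior probability ≈ 0.170

Tabulate prior·likelihood by source: [1] prior 0.14, lik 0.054, product 0.007560; [2] prior 0.07, lik 0.316, product 0.02212; [3] prior 0.25, lik 0.275, product 0.06875; [4] prior 0.29, lik 0.058, product 0.01682; [5] prior 0.25, lik 0.06, product 0.01500.
Normalizing constant = 0.13025; the posterior for Machine 2 is its product over the sum, 0.02212/0.13025 = 0.170.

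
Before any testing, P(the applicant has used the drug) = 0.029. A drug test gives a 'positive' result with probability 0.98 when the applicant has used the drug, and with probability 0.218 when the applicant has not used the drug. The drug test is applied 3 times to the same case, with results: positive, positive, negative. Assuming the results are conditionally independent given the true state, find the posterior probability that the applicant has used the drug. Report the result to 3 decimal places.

Posterior P(H) ≈ 0.015

With H the event that the applicant has used the drug, the joint likelihood of the observed sequence is P(data|H) = 0.98·0.98·0.02 = 0.019208 and P(data|¬H) = 0.218·0.218·0.782 = 0.037164.
Bayes: P(H|data) = 0.029·0.019208 / (0.029·0.019208 + 0.971·0.037164) = 0.00055703/0.036643 = 0.0152.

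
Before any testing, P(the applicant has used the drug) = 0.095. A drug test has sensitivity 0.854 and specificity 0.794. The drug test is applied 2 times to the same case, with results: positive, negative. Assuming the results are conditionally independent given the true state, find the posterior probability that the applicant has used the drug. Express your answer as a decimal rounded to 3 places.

Posterior P(H) ≈ 0.074

Let H be the event that the applicant has used the drug; start with P(H) = 0.095. P('positive'|H) = 0.854, P('positive'|¬H) = 0.206.
Update on result 1 ('positive'): P(H) ← 0.854·0.0950 / (0.854·0.0950 + 0.206·0.9050) = 0.081130/0.26756 = 0.3032.
Update on result 2 ('negative'): P(H) ← 0.146·0.3032 / (0.146·0.3032 + 0.794·0.6968) = 0.044270/0.59751 = 0.0741.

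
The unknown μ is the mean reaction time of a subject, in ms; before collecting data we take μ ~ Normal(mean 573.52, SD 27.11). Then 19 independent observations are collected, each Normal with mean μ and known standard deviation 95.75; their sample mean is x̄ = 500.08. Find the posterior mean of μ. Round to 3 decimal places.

Prior precision 1/τ₀² = 1/27.11² = 0.00136063; data precision n/σ² = 19/95.75² = 0.00207241.
Posterior precision = 0.00136063 + 0.00207241 = 0.00343304.
Posterior mean = (0.00136063·573.52 + 0.00207241·500.08) / 0.00343304 = 529.187.

Posterior mean ≈ 529.187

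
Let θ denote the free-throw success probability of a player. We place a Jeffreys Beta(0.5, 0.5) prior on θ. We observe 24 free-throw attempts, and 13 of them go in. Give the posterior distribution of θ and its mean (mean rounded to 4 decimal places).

Posterior: Beta(13.5, 11.5); mean ≈ 0.5400

Observing 13 successes and 11 failures updates Beta(0.5, 0.5) by adding the success and failure counts to the two shape parameters: α = 0.5+13 = 13.5, β = 0.5+11 = 11.5.
Posterior mean = α/(α+β) = 13.5/25 = 0.5400.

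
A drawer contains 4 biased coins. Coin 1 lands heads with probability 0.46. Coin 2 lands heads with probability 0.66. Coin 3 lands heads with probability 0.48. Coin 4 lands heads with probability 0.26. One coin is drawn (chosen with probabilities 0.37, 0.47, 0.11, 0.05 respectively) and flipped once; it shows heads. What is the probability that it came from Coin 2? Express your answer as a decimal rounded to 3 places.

Posterior probability ≈ 0.568

Tabulate prior·likelihood by source: [1] prior 0.37, lik 0.46, product 0.1702; [2] prior 0.47, lik 0.66, product 0.3102; [3] prior 0.11, lik 0.48, product 0.05280; [4] prior 0.05, lik 0.26, product 0.01300.
Normalizing constant = 0.54620; the posterior for Coin 2 is its product over the sum, 0.3102/0.54620 = 0.568.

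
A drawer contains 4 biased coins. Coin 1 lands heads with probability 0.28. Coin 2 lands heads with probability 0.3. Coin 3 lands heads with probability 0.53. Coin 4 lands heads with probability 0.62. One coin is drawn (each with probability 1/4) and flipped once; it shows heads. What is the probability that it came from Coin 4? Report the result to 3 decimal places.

P(heads|C1) = 0.28; P(heads|C2) = 0.3; P(heads|C3) = 0.53; P(heads|C4) = 0.62.
Prior × likelihood for each source: 0.25·0.28=0.07000, 0.25·0.3=0.07500, 0.25·0.53=0.1325, 0.25·0.62=0.1550. Summing gives P(heads) = 0.43250.
P(Coin 4 | heads) = 0.1550 / 0.43250 = 0.358.

Posterior probability ≈ 0.358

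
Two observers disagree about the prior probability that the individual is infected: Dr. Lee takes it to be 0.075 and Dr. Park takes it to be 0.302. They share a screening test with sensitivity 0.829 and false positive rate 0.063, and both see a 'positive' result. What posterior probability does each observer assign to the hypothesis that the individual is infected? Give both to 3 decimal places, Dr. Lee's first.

The likelihood ratio for a 'positive' result is 0.829/0.063 = 13.159.
Dr. Lee: prior odds 0.075/0.925 = 0.081081; posterior odds 1.0669; posterior probability 0.516.
Dr. Park: prior odds 0.302/0.698 = 0.43266; posterior odds 5.6933; posterior probability 0.851.

Dr. Lee: 0.516; Dr. Park: 0.851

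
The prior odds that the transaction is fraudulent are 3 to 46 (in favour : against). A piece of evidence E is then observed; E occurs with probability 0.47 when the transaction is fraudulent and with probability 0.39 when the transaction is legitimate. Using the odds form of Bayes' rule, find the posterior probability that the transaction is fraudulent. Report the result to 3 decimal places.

Posterior probability ≈ 0.073

Prior odds = 3/46 = 0.065217. In log-odds, ln(0.065217) = -2.7300.
Add log likelihood ratio: ln(1.2051) = 0.18659.
Posterior log-odds = -2.5434, so posterior odds = exp(-2.5434) = 0.078595. Converting, P(H|E) = 0.078595/1.0786 = 0.073.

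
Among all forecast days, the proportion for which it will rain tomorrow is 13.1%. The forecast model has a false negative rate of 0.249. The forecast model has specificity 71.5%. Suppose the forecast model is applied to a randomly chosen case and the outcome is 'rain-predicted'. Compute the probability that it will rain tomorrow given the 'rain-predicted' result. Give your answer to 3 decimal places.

Write H for 'it will rain tomorrow'. Prior odds H:¬H = 0.131/0.869 = 0.15075. For the 'rain-predicted' outcome, the likelihood ratio is 0.751/0.285 = 2.6351.
Posterior odds = 0.15075 × 2.6351 = 0.39723, so P(H|E) = 0.39723/(1+0.39723) = 0.284.

P(H | E) ≈ 0.284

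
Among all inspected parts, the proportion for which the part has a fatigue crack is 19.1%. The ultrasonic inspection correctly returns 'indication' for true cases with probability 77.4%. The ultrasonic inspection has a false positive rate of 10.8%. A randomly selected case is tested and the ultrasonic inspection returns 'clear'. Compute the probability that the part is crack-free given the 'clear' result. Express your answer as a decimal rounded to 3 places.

Write H for 'the part has a fatigue crack'. Prior odds H:¬H = 0.191/0.809 = 0.23609. For the 'clear' outcome, the likelihood ratio is 0.226/0.892 = 0.25336.
Posterior odds = 0.23609 × 0.25336 = 0.059818, so P(H|E) = 0.059818/(1+0.059818) = 0.056. Then P(¬H|E) = 1 − 0.056 = 0.944.

P(¬H | E) ≈ 0.944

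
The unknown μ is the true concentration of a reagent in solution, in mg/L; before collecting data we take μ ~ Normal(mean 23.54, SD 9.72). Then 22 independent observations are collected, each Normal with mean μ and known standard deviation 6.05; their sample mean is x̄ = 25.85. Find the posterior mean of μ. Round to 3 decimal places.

Posterior mean ≈ 25.810

With known σ, the Normal prior is conjugate. Weight on the data is w = (n/σ²)/(n/σ² + 1/τ₀²) = 0.601052/(0.601052+0.0105844) = 0.98269.
Posterior mean = w·x̄ + (1−w)·μ₀ = 0.98269·25.85 + 0.017305·23.54 = 25.810.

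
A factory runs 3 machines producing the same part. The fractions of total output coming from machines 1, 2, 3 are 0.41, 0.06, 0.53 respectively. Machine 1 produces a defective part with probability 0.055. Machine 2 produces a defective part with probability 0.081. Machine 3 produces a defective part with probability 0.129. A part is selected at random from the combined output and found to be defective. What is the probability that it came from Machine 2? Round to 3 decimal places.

P(defective|M1) = 0.055; P(defective|M2) = 0.081; P(defective|M3) = 0.129.
Prior × likelihood for each source: 0.41·0.055=0.02255, 0.06·0.081=0.004860, 0.53·0.129=0.06837. Summing gives P(defective) = 0.095780.
P(Machine 2 | defective) = 0.004860 / 0.095780 = 0.051.

Posterior probability ≈ 0.051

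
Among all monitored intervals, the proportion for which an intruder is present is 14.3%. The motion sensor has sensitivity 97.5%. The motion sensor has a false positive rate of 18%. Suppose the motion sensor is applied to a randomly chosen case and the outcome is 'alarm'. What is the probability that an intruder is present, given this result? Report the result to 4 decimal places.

P(H | E) ≈ 0.4747

Write H for 'an intruder is present'. Prior odds H:¬H = 0.143/0.857 = 0.16686. For the 'alarm' outcome, the likelihood ratio is 0.975/0.18 = 5.4167.
Posterior odds = 0.16686 × 5.4167 = 0.90383, so P(H|E) = 0.90383/(1+0.90383) = 0.4747.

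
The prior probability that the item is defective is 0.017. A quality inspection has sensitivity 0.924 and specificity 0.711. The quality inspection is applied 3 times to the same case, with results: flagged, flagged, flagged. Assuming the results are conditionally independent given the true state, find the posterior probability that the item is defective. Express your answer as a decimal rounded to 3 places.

Posterior P(H) ≈ 0.361

With H the event that the item is defective, the joint likelihood of the observed sequence is P(data|H) = 0.924·0.924·0.924 = 0.78889 and P(data|¬H) = 0.289·0.289·0.289 = 0.024138.
Bayes: P(H|data) = 0.017·0.78889 / (0.017·0.78889 + 0.983·0.024138) = 0.013411/0.037138 = 0.3611.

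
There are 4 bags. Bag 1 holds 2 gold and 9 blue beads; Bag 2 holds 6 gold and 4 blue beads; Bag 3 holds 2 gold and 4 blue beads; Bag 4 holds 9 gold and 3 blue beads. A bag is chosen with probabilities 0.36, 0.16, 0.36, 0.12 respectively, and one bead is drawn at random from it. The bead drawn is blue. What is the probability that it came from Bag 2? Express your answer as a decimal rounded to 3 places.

Tabulate prior·likelihood by source: [1] prior 0.36, lik 0.8182, product 0.2945; [2] prior 0.16, lik 0.4, product 0.06400; [3] prior 0.36, lik 0.6667, product 0.2400; [4] prior 0.12, lik 0.25, product 0.03000.
Normalizing constant = 0.62855; the posterior for Bag 2 is its product over the sum, 0.06400/0.62855 = 0.102.

Posterior probability ≈ 0.102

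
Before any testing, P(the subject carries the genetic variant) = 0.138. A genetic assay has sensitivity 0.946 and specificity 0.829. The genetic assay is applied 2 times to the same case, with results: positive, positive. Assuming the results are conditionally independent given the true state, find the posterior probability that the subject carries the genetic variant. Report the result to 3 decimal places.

With H the event that the subject carries the genetic variant, the joint likelihood of the observed sequence is P(data|H) = 0.946·0.946 = 0.89492 and P(data|¬H) = 0.171·0.171 = 0.029241.
Bayes: P(H|data) = 0.138·0.89492 / (0.138·0.89492 + 0.862·0.029241) = 0.12350/0.14870 = 0.8305.

Posterior P(H) ≈ 0.830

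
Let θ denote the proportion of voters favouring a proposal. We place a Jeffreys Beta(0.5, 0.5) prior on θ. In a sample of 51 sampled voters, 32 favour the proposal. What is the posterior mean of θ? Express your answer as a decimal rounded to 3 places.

The binomial likelihood is conjugate to the Beta prior: with 32 successes and 19 failures, the posterior is Beta(0.5+32, 0.5+19) = Beta(32.5, 19.5).
E[θ | data] = 32.5/(32.5+19.5) = 0.625.

Posterior mean ≈ 0.625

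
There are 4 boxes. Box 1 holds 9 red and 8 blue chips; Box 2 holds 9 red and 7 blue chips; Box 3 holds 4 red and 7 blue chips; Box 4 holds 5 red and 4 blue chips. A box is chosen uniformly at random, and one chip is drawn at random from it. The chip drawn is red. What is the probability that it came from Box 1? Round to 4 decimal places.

Posterior probability ≈ 0.2632

Tabulate prior·likelihood by source: [1] prior 0.25, lik 0.5294, product 0.1324; [2] prior 0.25, lik 0.5625, product 0.1406; [3] prior 0.25, lik 0.3636, product 0.09091; [4] prior 0.25, lik 0.5556, product 0.1389.
Normalizing constant = 0.50278; the posterior for Box 1 is its product over the sum, 0.1324/0.50278 = 0.2632.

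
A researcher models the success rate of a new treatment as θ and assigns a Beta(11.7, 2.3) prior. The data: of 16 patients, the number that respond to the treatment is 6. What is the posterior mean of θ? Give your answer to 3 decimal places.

Posterior mean ≈ 0.590

Observing 6 successes and 10 failures updates Beta(11.7, 2.3) by adding the success and failure counts to the two shape parameters: α = 11.7+6 = 17.7, β = 2.3+10 = 12.3.
E[θ | data] = 17.7/(17.7+12.3) = 0.590.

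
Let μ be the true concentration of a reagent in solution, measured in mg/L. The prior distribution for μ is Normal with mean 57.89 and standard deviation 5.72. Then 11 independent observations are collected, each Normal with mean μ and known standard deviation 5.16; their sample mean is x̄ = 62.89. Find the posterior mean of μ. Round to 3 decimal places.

Posterior mean ≈ 62.546

With known σ, the Normal prior is conjugate. Weight on the data is w = (n/σ²)/(n/σ² + 1/τ₀²) = 0.413136/(0.413136+0.0305638) = 0.93112.
Posterior mean = w·x̄ + (1−w)·μ₀ = 0.93112·62.89 + 0.068884·57.89 = 62.546.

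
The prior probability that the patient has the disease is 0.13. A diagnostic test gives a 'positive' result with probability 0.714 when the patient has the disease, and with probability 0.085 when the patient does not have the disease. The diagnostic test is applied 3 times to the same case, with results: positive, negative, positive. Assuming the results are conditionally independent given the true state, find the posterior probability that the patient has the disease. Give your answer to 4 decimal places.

Posterior P(H) ≈ 0.7672

Let H be the event that the patient has the disease; start with P(H) = 0.13. P('positive'|H) = 0.714, P('positive'|¬H) = 0.085.
Update on result 1 ('positive'): P(H) ← 0.714·0.1300 / (0.714·0.1300 + 0.085·0.8700) = 0.092820/0.16677 = 0.5566.
Update on result 2 ('negative'): P(H) ← 0.286·0.5566 / (0.286·0.5566 + 0.915·0.4434) = 0.15918/0.56491 = 0.2818.
Update on result 3 ('positive'): P(H) ← 0.714·0.2818 / (0.714·0.2818 + 0.085·0.7182) = 0.20119/0.26224 = 0.7672.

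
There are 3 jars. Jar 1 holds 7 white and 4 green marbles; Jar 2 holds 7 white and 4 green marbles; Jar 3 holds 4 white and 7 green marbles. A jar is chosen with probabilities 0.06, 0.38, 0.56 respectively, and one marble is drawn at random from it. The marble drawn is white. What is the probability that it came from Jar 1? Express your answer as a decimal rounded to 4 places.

Posterior probability ≈ 0.0789

Tabulate prior·likelihood by source: [1] prior 0.06, lik 0.6364, product 0.03818; [2] prior 0.38, lik 0.6364, product 0.2418; [3] prior 0.56, lik 0.3636, product 0.2036.
Normalizing constant = 0.48364; the posterior for Jar 1 is its product over the sum, 0.03818/0.48364 = 0.0789.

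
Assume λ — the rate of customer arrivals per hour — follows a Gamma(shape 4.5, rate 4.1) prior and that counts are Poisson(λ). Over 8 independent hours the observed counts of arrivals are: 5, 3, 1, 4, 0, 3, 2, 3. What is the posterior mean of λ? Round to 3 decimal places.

Total count ∑xᵢ = 21 over n = 8 hours.
Gamma is conjugate to the Poisson likelihood: posterior is Gamma(shape = 4.5+21 = 25.5, rate = 4.1+8 = 12.1).
E[λ | data] = 25.5/12.1 = 2.107.

Posterior mean ≈ 2.107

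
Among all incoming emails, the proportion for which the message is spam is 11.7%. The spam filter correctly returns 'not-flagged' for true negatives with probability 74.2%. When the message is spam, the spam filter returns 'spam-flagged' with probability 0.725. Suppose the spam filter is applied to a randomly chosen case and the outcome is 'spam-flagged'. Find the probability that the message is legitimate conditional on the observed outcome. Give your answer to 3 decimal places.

P(¬H | E) ≈ 0.729

Let H be the event that the message is spam. P(H) = 0.117, so P(¬H) = 0.883. With E the 'spam-flagged' result, P(E|H) = 0.725 and P(E|¬H) = 0.258.
P(E) = 0.725·0.117 + 0.258·0.883 = 0.084825 + 0.22781 = 0.31264.
By Bayes' theorem, P(H|E) = 0.084825 / 0.31264 = 0.271. Hence P(¬H|E) = 1 − 0.271 = 0.729.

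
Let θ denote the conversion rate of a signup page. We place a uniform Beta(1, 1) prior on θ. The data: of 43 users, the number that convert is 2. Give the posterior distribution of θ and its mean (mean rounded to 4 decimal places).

The binomial likelihood is conjugate to the Beta prior: with 2 successes and 41 failures, the posterior is Beta(1+2, 1+41) = Beta(3, 42).
Posterior mean = α/(α+β) = 3/45 = 0.0667.

Posterior: Beta(3, 42); mean ≈ 0.0667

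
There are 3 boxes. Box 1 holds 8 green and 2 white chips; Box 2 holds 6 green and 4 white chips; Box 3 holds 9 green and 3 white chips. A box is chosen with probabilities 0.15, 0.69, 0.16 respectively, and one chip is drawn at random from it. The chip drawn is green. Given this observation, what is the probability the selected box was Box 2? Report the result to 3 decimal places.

Posterior probability ≈ 0.633

Tabulate prior·likelihood by source: [1] prior 0.15, lik 0.8, product 0.1200; [2] prior 0.69, lik 0.6, product 0.4140; [3] prior 0.16, lik 0.75, product 0.1200.
Normalizing constant = 0.65400; the posterior for Box 2 is its product over the sum, 0.4140/0.65400 = 0.633.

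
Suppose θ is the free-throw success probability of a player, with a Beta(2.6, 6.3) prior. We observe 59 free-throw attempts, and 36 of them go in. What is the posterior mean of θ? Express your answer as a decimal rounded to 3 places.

Posterior mean ≈ 0.568

Observing 36 successes and 23 failures updates Beta(2.6, 6.3) by adding the success and failure counts to the two shape parameters: α = 2.6+36 = 38.6, β = 6.3+23 = 29.3.
E[θ | data] = 38.6/(38.6+29.3) = 0.568.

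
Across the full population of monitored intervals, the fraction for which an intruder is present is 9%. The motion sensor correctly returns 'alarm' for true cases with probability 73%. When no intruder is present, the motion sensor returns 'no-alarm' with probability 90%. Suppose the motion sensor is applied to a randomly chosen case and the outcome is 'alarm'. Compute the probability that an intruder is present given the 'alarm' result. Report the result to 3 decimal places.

P(H | E) ≈ 0.419

Let H be the event that an intruder is present. P(H) = 0.09, so P(¬H) = 0.91. With E the 'alarm' result, P(E|H) = 0.73 and P(E|¬H) = 0.1.
P(E) = 0.73·0.09 + 0.1·0.91 = 0.065700 + 0.091000 = 0.15670.
By Bayes' theorem, P(H|E) = 0.065700 / 0.15670 = 0.419.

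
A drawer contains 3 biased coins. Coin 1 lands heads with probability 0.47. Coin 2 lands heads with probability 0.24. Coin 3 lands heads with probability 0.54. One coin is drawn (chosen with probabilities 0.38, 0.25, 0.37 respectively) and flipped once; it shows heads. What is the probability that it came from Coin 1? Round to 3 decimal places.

Tabulate prior·likelihood by source: [1] prior 0.38, lik 0.47, product 0.1786; [2] prior 0.25, lik 0.24, product 0.06000; [3] prior 0.37, lik 0.54, product 0.1998.
Normalizing constant = 0.43840; the posterior for Coin 1 is its product over the sum, 0.1786/0.43840 = 0.407.

Posterior probability ≈ 0.407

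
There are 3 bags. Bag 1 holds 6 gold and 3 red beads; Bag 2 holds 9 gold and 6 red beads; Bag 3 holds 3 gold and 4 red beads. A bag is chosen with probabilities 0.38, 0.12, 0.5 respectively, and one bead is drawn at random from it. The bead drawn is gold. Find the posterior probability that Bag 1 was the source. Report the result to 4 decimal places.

Posterior probability ≈ 0.4695

Tabulate prior·likelihood by source: [1] prior 0.38, lik 0.6667, product 0.2533; [2] prior 0.12, lik 0.6, product 0.07200; [3] prior 0.5, lik 0.4286, product 0.2143.
Normalizing constant = 0.53962; the posterior for Bag 1 is its product over the sum, 0.2533/0.53962 = 0.4695.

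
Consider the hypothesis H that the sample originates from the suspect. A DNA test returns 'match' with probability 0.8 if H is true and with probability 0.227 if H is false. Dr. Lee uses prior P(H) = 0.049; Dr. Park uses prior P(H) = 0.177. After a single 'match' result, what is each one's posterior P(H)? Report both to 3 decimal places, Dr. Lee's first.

P('+'|H) = 0.8, P('+'|¬H) = 0.227.
Dr. Lee: numerator 0.8·0.049 = 0.039200; evidence = 0.039200+0.227·0.951 = 0.25508; posterior = 0.154.
Dr. Park: numerator 0.8·0.177 = 0.14160; evidence = 0.14160+0.227·0.823 = 0.32842; posterior = 0.431.

Dr. Lee: 0.154; Dr. Park: 0.431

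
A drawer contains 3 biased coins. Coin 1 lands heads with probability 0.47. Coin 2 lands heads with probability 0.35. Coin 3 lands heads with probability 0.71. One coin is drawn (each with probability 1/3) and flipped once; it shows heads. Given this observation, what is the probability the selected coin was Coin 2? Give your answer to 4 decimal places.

Tabulate prior·likelihood by source: [1] prior 0.333333, lik 0.47, product 0.1567; [2] prior 0.333333, lik 0.35, product 0.1167; [3] prior 0.333333, lik 0.71, product 0.2367.
Normalizing constant = 0.51000; the posterior for Coin 2 is its product over the sum, 0.1167/0.51000 = 0.2288.

Posterior probability ≈ 0.2288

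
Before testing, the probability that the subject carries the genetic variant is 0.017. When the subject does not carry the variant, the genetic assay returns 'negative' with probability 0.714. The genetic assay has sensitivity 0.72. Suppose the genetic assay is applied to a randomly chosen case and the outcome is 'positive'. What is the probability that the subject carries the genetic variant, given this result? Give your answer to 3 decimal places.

Let H be the event that the subject carries the genetic variant. P(H) = 0.017, so P(¬H) = 0.983. With E the 'positive' result, P(E|H) = 0.72 and P(E|¬H) = 0.286.
P(E) = 0.72·0.017 + 0.286·0.983 = 0.012240 + 0.28114 = 0.29338.
By Bayes' theorem, P(H|E) = 0.012240 / 0.29338 = 0.042.

P(H | E) ≈ 0.042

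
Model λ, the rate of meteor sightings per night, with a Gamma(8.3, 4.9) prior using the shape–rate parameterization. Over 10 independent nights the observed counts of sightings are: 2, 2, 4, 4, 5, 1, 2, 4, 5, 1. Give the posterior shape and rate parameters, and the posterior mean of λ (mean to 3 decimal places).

Posterior: Gamma(shape=38.3, rate=14.9); mean ≈ 2.570

Total count ∑xᵢ = 30 over n = 10 nights.
Gamma is conjugate to the Poisson likelihood: posterior is Gamma(shape = 8.3+30 = 38.3, rate = 4.9+10 = 14.9).
Posterior mean = shape/rate = 38.3/14.9 = 2.570.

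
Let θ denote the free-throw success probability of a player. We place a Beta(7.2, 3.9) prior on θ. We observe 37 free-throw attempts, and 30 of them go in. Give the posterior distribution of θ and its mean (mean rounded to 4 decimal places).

Posterior: Beta(37.2, 10.9); mean ≈ 0.7734

The binomial likelihood is conjugate to the Beta prior: with 30 successes and 7 failures, the posterior is Beta(7.2+30, 3.9+7) = Beta(37.2, 10.9).
E[θ | data] = 37.2/(37.2+10.9) = 0.7734.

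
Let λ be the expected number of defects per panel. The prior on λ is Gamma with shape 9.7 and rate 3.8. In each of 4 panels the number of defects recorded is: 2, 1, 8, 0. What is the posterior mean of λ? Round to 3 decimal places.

Total count ∑xᵢ = 11 over n = 4 panels.
Gamma is conjugate to the Poisson likelihood: posterior is Gamma(shape = 9.7+11 = 20.7, rate = 3.8+4 = 7.8).
E[λ | data] = 20.7/7.8 = 2.654.

Posterior mean ≈ 2.654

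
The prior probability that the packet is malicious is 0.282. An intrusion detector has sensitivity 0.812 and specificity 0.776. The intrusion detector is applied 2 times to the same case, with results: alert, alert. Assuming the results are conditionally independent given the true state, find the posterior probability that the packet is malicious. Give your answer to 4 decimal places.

With H the event that the packet is malicious, the joint likelihood of the observed sequence is P(data|H) = 0.812·0.812 = 0.65934 and P(data|¬H) = 0.224·0.224 = 0.050176.
Bayes: P(H|data) = 0.282·0.65934 / (0.282·0.65934 + 0.718·0.050176) = 0.18594/0.22196 = 0.8377.

Posterior P(H) ≈ 0.8377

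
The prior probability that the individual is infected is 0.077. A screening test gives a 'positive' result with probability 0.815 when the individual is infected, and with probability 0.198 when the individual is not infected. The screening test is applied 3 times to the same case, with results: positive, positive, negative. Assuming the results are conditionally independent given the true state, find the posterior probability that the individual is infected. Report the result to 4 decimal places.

Let H be the event that the individual is infected; start with P(H) = 0.077. P('positive'|H) = 0.815, P('positive'|¬H) = 0.198.
Update on result 1 ('positive'): P(H) ← 0.815·0.0770 / (0.815·0.0770 + 0.198·0.9230) = 0.062755/0.24551 = 0.2556.
Update on result 2 ('positive'): P(H) ← 0.815·0.2556 / (0.815·0.2556 + 0.198·0.7444) = 0.20832/0.35571 = 0.5857.
Update on result 3 ('negative'): P(H) ← 0.185·0.5857 / (0.185·0.5857 + 0.802·0.4143) = 0.10835/0.44065 = 0.2459.

Posterior P(H) ≈ 0.2459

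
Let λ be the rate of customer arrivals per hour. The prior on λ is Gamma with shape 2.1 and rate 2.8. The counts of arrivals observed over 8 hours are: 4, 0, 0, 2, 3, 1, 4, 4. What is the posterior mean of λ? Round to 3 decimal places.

Posterior mean ≈ 1.861

The Poisson likelihood adds the total count to the shape and the number of exposure periods to the rate. Here ∑xᵢ = 18 and n = 8, so shape 2.1→20.1 and rate 2.8→10.8.
E[λ | data] = 20.1/10.8 = 1.861.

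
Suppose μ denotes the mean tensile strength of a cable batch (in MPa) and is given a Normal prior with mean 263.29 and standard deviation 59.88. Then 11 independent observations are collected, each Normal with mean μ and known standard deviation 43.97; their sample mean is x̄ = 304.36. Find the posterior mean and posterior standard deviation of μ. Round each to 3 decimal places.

Posterior mean ≈ 302.441; posterior SD ≈ 12.944

With known σ, the Normal prior is conjugate. Weight on the data is w = (n/σ²)/(n/σ² + 1/τ₀²) = 0.00568957/(0.00568957+0.00027889) = 0.95327.
Posterior mean = w·x̄ + (1−w)·μ₀ = 0.95327·304.36 + 0.046728·263.29 = 302.441. Posterior variance = 1/(0.00568957+0.00027889) = 167.547, so SD = 12.944.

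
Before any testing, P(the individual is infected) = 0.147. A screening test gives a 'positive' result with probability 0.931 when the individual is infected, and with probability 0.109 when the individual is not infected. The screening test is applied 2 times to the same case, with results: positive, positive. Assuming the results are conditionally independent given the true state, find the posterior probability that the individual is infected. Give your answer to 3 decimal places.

Posterior P(H) ≈ 0.926

Let H be the event that the individual is infected; start with P(H) = 0.147. P('positive'|H) = 0.931, P('positive'|¬H) = 0.109.
Update on result 1 ('positive'): P(H) ← 0.931·0.1470 / (0.931·0.1470 + 0.109·0.8530) = 0.13686/0.22983 = 0.5955.
Update on result 2 ('positive'): P(H) ← 0.931·0.5955 / (0.931·0.5955 + 0.109·0.4045) = 0.55437/0.59847 = 0.9263.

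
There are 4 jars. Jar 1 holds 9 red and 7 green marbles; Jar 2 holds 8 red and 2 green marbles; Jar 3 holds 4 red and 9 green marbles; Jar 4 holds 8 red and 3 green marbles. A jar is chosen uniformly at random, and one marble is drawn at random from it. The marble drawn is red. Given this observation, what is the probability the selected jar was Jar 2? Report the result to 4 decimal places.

Posterior probability ≈ 0.3337

Tabulate prior·likelihood by source: [1] prior 0.25, lik 0.5625, product 0.1406; [2] prior 0.25, lik 0.8, product 0.2000; [3] prior 0.25, lik 0.3077, product 0.07692; [4] prior 0.25, lik 0.7273, product 0.1818.
Normalizing constant = 0.59937; the posterior for Jar 2 is its product over the sum, 0.2000/0.59937 = 0.3337.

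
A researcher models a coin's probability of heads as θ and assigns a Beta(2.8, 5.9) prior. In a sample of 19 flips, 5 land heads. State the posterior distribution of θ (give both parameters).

Observing 5 successes and 14 failures updates Beta(2.8, 5.9) by adding the success and failure counts to the two shape parameters: α = 2.8+5 = 7.8, β = 5.9+14 = 19.9.

Posterior: Beta(7.8, 19.9)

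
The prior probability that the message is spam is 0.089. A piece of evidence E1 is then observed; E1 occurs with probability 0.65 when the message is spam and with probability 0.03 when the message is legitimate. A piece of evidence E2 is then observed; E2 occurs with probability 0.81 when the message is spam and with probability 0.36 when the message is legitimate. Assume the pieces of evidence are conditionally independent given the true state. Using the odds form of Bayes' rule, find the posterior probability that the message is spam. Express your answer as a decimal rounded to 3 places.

Posterior probability ≈ 0.826

Prior odds = 0.089/(1−0.089) = 0.097695.
Likelihood ratio for E1 = 0.65/0.03 = 21.667.
Likelihood ratio for E2 = 0.81/0.36 = 2.2500.
Posterior odds = prior odds × LR₁ × LR₂ = 4.7626.
Posterior probability = odds/(1+odds) = 4.7626/5.7626 = 0.826.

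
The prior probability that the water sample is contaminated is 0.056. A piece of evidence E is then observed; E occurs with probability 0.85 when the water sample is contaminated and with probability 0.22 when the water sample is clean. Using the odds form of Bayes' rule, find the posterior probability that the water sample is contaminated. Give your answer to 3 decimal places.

Posterior probability ≈ 0.186

Prior odds = 0.056/(1−0.056) = 0.059322.
Likelihood ratio for E = 0.85/0.22 = 3.8636.
Posterior odds = prior odds × LR = 0.22920.
Posterior probability = odds/(1+odds) = 0.22920/1.2292 = 0.186.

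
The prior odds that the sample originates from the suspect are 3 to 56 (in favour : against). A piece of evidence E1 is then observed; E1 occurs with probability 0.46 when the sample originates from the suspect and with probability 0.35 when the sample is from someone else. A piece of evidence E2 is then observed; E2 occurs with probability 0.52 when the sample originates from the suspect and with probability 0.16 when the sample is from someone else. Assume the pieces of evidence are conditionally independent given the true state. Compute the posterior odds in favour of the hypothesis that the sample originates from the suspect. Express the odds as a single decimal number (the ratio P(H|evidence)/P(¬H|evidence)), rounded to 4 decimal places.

Prior odds = 3/56 = 0.053571. In log-odds, ln(0.053571) = -2.9267.
Add log likelihood ratios: ln(1.3143) + ln(3.2500) = 1.4519.
Posterior log-odds = -1.4748, so posterior odds = exp(-1.4748) = 0.22883.

Posterior odds ≈ 0.2288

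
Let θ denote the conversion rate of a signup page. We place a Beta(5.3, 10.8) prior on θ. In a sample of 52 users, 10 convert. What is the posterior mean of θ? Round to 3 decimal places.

Posterior mean ≈ 0.225

The binomial likelihood is conjugate to the Beta prior: with 10 successes and 42 failures, the posterior is Beta(5.3+10, 10.8+42) = Beta(15.3, 52.8).
E[θ | data] = 15.3/(15.3+52.8) = 0.225.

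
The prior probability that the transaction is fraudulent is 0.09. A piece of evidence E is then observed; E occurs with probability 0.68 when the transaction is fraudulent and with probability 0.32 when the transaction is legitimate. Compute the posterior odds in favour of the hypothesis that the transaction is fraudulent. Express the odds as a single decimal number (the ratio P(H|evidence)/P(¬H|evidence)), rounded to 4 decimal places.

Posterior odds ≈ 0.2102

Prior odds = 0.09/(1−0.09) = 0.098901. In log-odds, ln(0.098901) = -2.3136.
Add log likelihood ratio: ln(2.1250) = 0.75377.
Posterior log-odds = -1.5599, so posterior odds = exp(-1.5599) = 0.21016.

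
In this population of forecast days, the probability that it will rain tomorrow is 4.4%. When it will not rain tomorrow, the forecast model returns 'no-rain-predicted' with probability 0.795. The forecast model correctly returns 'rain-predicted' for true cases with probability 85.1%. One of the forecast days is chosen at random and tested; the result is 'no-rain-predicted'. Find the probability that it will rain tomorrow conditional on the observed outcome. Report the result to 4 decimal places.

P(H | E) ≈ 0.0086

Let H be the event that it will rain tomorrow. P(H) = 0.044, so P(¬H) = 0.956. With E the 'no-rain-predicted' result, P(E|H) = 0.149 and P(E|¬H) = 0.795.
P(E) = 0.149·0.044 + 0.795·0.956 = 0.0065560 + 0.76002 = 0.76658.
By Bayes' theorem, P(H|E) = 0.0065560 / 0.76658 = 0.0086.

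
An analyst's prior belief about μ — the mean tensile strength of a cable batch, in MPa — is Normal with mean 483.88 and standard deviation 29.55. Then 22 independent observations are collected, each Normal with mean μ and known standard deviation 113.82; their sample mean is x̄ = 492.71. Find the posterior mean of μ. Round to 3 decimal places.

With known σ, the Normal prior is conjugate. Weight on the data is w = (n/σ²)/(n/σ² + 1/τ₀²) = 0.00169819/(0.00169819+0.00114521) = 0.59724.
Posterior mean = w·x̄ + (1−w)·μ₀ = 0.59724·492.71 + 0.40276·483.88 = 489.154.

Posterior mean ≈ 489.154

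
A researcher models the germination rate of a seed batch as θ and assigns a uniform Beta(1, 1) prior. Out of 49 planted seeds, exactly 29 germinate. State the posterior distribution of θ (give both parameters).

Posterior: Beta(30, 21)

Observing 29 successes and 20 failures updates Beta(1, 1) by adding the success and failure counts to the two shape parameters: α = 1+29 = 30, β = 1+20 = 21.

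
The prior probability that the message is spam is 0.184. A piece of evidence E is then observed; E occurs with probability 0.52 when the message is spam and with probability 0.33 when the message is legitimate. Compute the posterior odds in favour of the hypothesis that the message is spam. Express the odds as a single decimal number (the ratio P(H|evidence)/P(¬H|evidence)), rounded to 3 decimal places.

Prior odds = 0.184/(1−0.184) = 0.22549.
Likelihood ratio for E = 0.52/0.33 = 1.5758.
Posterior odds = prior odds × LR = 0.35532.

Posterior odds ≈ 0.355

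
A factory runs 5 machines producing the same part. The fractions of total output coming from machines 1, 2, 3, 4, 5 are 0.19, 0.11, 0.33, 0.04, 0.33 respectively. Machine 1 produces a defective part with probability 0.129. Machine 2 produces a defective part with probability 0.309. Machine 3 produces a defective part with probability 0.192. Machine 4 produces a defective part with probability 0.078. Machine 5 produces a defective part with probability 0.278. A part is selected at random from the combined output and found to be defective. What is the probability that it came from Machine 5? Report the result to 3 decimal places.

Tabulate prior·likelihood by source: [1] prior 0.19, lik 0.129, product 0.02451; [2] prior 0.11, lik 0.309, product 0.03399; [3] prior 0.33, lik 0.192, product 0.06336; [4] prior 0.04, lik 0.078, product 0.003120; [5] prior 0.33, lik 0.278, product 0.09174.
Normalizing constant = 0.21672; the posterior for Machine 5 is its product over the sum, 0.09174/0.21672 = 0.423.

Posterior probability ≈ 0.423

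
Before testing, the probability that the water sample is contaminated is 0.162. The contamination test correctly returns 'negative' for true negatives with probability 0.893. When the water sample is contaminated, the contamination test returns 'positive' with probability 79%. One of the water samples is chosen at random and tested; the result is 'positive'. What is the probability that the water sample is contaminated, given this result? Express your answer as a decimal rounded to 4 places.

Write H for 'the water sample is contaminated'. Prior odds H:¬H = 0.162/0.838 = 0.19332. For the 'positive' outcome, the likelihood ratio is 0.79/0.107 = 7.3832.
Posterior odds = 0.19332 × 7.3832 = 1.4273, so P(H|E) = 1.4273/(1+1.4273) = 0.5880.

P(H | E) ≈ 0.5880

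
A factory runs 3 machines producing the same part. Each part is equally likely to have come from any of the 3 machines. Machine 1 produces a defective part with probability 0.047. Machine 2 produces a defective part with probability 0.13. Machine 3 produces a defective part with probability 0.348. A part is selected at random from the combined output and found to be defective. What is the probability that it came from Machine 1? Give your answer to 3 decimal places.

Posterior probability ≈ 0.090

Tabulate prior·likelihood by source: [1] prior 0.333333, lik 0.047, product 0.01567; [2] prior 0.333333, lik 0.13, product 0.04333; [3] prior 0.333333, lik 0.348, product 0.1160.
Normalizing constant = 0.17500; the posterior for Machine 1 is its product over the sum, 0.01567/0.17500 = 0.090.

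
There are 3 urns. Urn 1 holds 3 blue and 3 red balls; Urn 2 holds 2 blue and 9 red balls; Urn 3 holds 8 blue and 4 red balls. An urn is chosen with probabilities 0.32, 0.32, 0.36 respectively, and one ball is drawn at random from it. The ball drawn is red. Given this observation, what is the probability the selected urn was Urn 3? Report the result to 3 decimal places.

Tabulate prior·likelihood by source: [1] prior 0.32, lik 0.5, product 0.1600; [2] prior 0.32, lik 0.8182, product 0.2618; [3] prior 0.36, lik 0.3333, product 0.1200.
Normalizing constant = 0.54182; the posterior for Urn 3 is its product over the sum, 0.1200/0.54182 = 0.221.

Posterior probability ≈ 0.221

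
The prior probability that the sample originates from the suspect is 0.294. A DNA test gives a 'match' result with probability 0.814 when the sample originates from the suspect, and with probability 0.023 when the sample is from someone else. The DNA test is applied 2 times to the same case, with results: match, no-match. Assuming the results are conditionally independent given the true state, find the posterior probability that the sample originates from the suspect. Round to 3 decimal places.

With H the event that the sample originates from the suspect, the joint likelihood of the observed sequence is P(data|H) = 0.814·0.186 = 0.15140 and P(data|¬H) = 0.023·0.977 = 0.022471.
Bayes: P(H|data) = 0.294·0.15140 / (0.294·0.15140 + 0.706·0.022471) = 0.044513/0.060377 = 0.7372.

Posterior P(H) ≈ 0.737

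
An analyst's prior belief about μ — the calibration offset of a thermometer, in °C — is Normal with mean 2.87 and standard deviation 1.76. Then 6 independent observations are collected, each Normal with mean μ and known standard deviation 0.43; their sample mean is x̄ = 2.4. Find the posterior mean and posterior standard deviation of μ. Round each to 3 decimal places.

Posterior mean ≈ 2.405; posterior SD ≈ 0.175

Prior precision 1/τ₀² = 1/1.76² = 0.322831; data precision n/σ² = 6/0.43² = 32.4500.
Posterior precision = 0.322831 + 32.4500 = 32.7728, giving posterior SD = 1/√32.7728 = 0.175.
Posterior mean = (0.322831·2.87 + 32.4500·2.4) / 32.7728 = 2.405.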